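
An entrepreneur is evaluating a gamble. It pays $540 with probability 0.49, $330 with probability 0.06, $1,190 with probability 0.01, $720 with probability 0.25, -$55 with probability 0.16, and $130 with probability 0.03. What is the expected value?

$471.40

EV = 0.49 × 540 + 0.06 × 330 + 0.01 × 1190 + 0.25 × 720 + 0.16 × (-55) + 0.03 × 130 = 264.6 + 19.8 + 11.9 + 180 − 8.8 + 3.9 = 471.4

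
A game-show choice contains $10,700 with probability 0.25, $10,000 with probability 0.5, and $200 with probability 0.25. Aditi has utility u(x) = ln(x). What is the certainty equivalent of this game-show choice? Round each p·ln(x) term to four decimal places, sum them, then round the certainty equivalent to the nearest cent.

$3,824.95

E[u] = 0.25·ln(10700) + 0.5·ln(10000) + 0.25·ln(200) = 2.3195 + 4.6052 + 1.3246 = 8.2493
CE = e^8.2493 ≈ 3824.95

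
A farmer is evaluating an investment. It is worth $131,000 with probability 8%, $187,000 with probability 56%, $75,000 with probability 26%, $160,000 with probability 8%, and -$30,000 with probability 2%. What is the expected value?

EV = 0.08 × 131000 + 0.56 × 187000 + 0.26 × 75000 + 0.08 × 160000 + 0.02 × (-30000) = 10480 + 104720 + 19500 + 12800 − 600 = 146900

$146,900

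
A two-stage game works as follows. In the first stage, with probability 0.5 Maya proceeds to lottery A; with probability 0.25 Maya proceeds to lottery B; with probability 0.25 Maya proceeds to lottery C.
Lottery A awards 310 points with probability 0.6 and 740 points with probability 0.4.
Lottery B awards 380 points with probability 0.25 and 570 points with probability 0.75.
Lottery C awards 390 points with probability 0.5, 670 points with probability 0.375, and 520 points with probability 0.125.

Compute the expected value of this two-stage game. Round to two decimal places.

499.44 points

EV(A) = 0.6 × 310 + 0.4 × 740 = 186 + 296 = 482
EV(B) = 0.25 × 380 + 0.75 × 570 = 95 + 427.5 = 522.5
EV(C) = 0.5 × 390 + 0.375 × 670 + 0.125 × 520 = 195 + 251.25 + 65 = 511.25
Overall = 0.5 × 482 + 0.25 × 522.5 + 0.25 × 511.25 = 241 + 130.625 + 127.8125 = 499.4375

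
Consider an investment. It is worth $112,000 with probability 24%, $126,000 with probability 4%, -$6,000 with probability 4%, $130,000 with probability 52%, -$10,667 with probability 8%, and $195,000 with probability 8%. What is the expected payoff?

$114,026.64

EV = 0.24 × 112000 + 0.04 × 126000 + 0.04 × (-6000) + 0.52 × 130000 + 0.08 × (-10667) + 0.08 × 195000 = 26880 + 5040 − 240 + 67600 − 853.36 + 15600 = 114026.64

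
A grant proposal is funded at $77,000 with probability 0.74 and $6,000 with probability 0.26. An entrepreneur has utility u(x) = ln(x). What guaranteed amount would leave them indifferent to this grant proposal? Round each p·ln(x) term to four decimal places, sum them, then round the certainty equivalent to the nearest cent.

E[u] = 0.74·ln(77000) + 0.26·ln(6000) = 8.3262 + 2.2619 = 10.5881
CE = e^10.5881 ≈ 39660.06

$39,660.06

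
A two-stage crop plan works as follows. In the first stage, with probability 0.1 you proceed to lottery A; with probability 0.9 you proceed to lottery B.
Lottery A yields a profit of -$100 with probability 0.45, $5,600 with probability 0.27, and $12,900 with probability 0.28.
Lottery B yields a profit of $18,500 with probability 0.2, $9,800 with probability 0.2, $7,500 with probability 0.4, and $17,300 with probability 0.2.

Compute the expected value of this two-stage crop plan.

EV(A) = 0.45 × (-100) + 0.27 × 5600 + 0.28 × 12900 = -45 + 1512 + 3612 = 5079
EV(B) = 0.2 × 18500 + 0.2 × 9800 + 0.4 × 7500 + 0.2 × 17300 = 3700 + 1960 + 3000 + 3460 = 12120
Overall = 0.1 × 5079 + 0.9 × 12120 = 507.9 + 10908 = 11415.9

$11,415.90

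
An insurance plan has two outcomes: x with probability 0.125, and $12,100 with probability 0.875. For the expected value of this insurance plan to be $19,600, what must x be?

0.125·x + 0.875·12100 = 19600
0.125·x = 19600 − 10587.5 = 9012.5
x = 9012.5 / 0.125 = 72100

x = $72,100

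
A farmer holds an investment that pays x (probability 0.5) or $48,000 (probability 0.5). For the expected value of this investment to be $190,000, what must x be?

x = $332,000

0.5·x + 0.5·48000 = 190000
0.5·x = 190000 − 24000 = 166000
x = 166000 / 0.5 = 332000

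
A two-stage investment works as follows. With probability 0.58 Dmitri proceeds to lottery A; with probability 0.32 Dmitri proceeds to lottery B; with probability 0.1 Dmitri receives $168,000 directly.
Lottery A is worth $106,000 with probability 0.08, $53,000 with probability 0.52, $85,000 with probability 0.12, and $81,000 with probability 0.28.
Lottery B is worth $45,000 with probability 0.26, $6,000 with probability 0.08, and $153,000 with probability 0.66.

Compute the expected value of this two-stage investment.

EV(A) = 0.08 × 106000 + 0.52 × 53000 + 0.12 × 85000 + 0.28 × 81000 = 8480 + 27560 + 10200 + 22680 = 68920
EV(B) = 0.26 × 45000 + 0.08 × 6000 + 0.66 × 153000 = 11700 + 480 + 100980 = 113160
Branch C: 168000 (certain)
Overall = 0.58 × 68920 + 0.32 × 113160 + 0.1 × 168000 = 39973.6 + 36211.2 + 16800 = 92984.8

$92,984.80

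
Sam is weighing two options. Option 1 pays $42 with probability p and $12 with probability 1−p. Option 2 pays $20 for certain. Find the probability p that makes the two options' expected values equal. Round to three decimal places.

p = 0.267

p·42 + (1−p)·12 = 20
30p + 12 = 20
p = (20 − 12) / 30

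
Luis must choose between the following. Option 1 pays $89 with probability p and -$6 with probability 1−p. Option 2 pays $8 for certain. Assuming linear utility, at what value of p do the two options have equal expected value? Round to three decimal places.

p·89 + (1−p)·(-6) = 8
95p − 6 = 8
p = (8 + 6) / 95

p = 0.147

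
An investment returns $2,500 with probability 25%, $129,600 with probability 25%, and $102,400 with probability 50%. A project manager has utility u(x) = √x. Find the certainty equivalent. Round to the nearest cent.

E[u] = 0.25·√2500 + 0.25·√129600 + 0.5·√102400 = 0.25·50 + 0.25·360 + 0.5·320 = 262.5
CE = (262.5)² = 68906.25

$68,906.25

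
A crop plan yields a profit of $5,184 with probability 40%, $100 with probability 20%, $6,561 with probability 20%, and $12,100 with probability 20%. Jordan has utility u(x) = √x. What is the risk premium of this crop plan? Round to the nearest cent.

$1,064.80

E[u] = 0.4·√5184 + 0.2·√100 + 0.2·√6561 + 0.2·√12100 = 0.4·72 + 0.2·10 + 0.2·81 + 0.2·110 = 69
CE = (69)² = 4761
Risk premium = EV − CE = 5825.8 − 4761 = 1064.8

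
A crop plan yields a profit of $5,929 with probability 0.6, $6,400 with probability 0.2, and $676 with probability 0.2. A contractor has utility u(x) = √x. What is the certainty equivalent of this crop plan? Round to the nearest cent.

$4,542.76

E[u] = 0.6·√5929 + 0.2·√6400 + 0.2·√676 = 0.6·77 + 0.2·80 + 0.2·26 = 67.4
CE = (67.4)² = 4542.76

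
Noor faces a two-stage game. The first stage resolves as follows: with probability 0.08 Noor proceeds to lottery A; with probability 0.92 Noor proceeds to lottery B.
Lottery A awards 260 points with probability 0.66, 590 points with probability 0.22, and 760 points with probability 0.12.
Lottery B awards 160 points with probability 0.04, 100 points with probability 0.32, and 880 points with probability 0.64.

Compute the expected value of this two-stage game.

EV(A) = 0.66 × 260 + 0.22 × 590 + 0.12 × 760 = 171.6 + 129.8 + 91.2 = 392.6
EV(B) = 0.04 × 160 + 0.32 × 100 + 0.64 × 880 = 6.4 + 32 + 563.2 = 601.6
Overall = 0.08 × 392.6 + 0.92 × 601.6 = 31.408 + 553.472 = 584.88

584.88 points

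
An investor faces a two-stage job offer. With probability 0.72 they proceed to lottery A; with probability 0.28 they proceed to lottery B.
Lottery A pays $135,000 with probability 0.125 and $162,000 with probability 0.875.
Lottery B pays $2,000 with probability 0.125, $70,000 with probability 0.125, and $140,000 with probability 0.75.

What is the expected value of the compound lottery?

$146,130

EV(A) = 0.125 × 135000 + 0.875 × 162000 = 16875 + 141750 = 158625
EV(B) = 0.125 × 2000 + 0.125 × 70000 + 0.75 × 140000 = 250 + 8750 + 105000 = 114000
Overall = 0.72 × 158625 + 0.28 × 114000 = 114210 + 31920 = 146130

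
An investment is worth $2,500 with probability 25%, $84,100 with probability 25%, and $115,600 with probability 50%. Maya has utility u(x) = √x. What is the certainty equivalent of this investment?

$65,025

E[u] = 0.25·√2500 + 0.25·√84100 + 0.5·√115600 = 0.25·50 + 0.25·290 + 0.5·340 = 255
CE = (255)² = 65025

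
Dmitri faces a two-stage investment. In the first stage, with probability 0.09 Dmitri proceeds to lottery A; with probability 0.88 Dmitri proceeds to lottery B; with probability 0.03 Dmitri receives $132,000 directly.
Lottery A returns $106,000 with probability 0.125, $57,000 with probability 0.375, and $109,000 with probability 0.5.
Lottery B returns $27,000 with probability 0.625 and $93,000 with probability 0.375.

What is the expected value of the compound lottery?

EV(A) = 0.125 × 106000 + 0.375 × 57000 + 0.5 × 109000 = 13250 + 21375 + 54500 = 89125
EV(B) = 0.625 × 27000 + 0.375 × 93000 = 16875 + 34875 = 51750
Branch C: 132000 (certain)
Overall = 0.09 × 89125 + 0.88 × 51750 + 0.03 × 132000 = 8021.25 + 45540 + 3960 = 57521.25

$57,521.25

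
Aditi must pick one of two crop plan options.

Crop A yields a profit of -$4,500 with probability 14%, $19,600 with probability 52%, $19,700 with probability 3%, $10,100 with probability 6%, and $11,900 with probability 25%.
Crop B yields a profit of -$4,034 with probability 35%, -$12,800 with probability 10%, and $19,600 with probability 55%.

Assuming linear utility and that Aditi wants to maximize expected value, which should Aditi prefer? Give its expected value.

Crop A ($13,734)

Crop A = 0.14 × (-4500) + 0.52 × 19600 + 0.03 × 19700 + 0.06 × 10100 + 0.25 × 11900 = -630 + 10192 + 591 + 606 + 2975 = 13734
Crop B = 0.35 × (-4034) + 0.1 × (-12800) + 0.55 × 19600 = -1411.9 − 1280 + 10780 = 8088.1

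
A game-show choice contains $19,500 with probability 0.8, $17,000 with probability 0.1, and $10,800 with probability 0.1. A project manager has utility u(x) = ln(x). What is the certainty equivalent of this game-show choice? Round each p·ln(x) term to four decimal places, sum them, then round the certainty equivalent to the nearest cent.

$18,129.58

E[u] = 0.8·ln(19500) + 0.1·ln(17000) + 0.1·ln(10800) = 7.9025 + 0.9741 + 0.9287 = 9.8053
CE = e^9.8053 ≈ 18129.58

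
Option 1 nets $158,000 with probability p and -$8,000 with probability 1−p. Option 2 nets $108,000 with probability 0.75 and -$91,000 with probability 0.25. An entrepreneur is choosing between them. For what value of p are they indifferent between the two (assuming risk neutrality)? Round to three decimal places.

p = 0.399

EV(Option 2) = 0.75 × 108000 + 0.25 × (-91000) = 81000 − 22750 = 58250
p·158000 + (1−p)·(-8000) = 58250
166000p − 8000 = 58250
p = (58250 + 8000) / 166000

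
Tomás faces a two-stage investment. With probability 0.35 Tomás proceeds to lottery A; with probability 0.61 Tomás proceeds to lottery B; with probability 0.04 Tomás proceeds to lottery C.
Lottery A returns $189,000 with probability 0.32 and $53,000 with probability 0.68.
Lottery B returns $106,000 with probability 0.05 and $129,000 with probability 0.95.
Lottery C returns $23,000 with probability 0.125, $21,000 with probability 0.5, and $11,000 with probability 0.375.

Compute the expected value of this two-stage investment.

EV(A) = 0.32 × 189000 + 0.68 × 53000 = 60480 + 36040 = 96520
EV(B) = 0.05 × 106000 + 0.95 × 129000 = 5300 + 122550 = 127850
EV(C) = 0.125 × 23000 + 0.5 × 21000 + 0.375 × 11000 = 2875 + 10500 + 4125 = 17500
Overall = 0.35 × 96520 + 0.61 × 127850 + 0.04 × 17500 = 33782 + 77988.5 + 700 = 112470.5

$112,470.50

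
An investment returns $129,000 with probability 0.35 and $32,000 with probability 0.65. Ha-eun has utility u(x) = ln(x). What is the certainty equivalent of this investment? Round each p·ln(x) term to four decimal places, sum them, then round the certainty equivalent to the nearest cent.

E[u] = 0.35·ln(129000) + 0.65·ln(32000) = 4.1186 + 6.7428 = 10.8614
CE = e^10.8614 ≈ 52125.00

$52,125.00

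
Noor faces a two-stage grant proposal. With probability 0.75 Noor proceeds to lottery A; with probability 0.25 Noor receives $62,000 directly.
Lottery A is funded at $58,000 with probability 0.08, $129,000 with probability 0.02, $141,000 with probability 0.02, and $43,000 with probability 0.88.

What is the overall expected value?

EV(A) = 0.08 × 58000 + 0.02 × 129000 + 0.02 × 141000 + 0.88 × 43000 = 4640 + 2580 + 2820 + 37840 = 47880
Branch B: 62000 (certain)
Overall = 0.75 × 47880 + 0.25 × 62000 = 35910 + 15500 = 51410

$51,410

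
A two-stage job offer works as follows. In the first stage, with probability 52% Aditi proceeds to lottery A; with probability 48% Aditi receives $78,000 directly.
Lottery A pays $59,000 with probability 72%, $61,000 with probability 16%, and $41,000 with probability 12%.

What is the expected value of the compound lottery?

$67,163.20

EV(A) = 0.72 × 59000 + 0.16 × 61000 + 0.12 × 41000 = 42480 + 9760 + 4920 = 57160
Branch B: 78000 (certain)
Overall = 0.52 × 57160 + 0.48 × 78000 = 29723.2 + 37440 = 67163.2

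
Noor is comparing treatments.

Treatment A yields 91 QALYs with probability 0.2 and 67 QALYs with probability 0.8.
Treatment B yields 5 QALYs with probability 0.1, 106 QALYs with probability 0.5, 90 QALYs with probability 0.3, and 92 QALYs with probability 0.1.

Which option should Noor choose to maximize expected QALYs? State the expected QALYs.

Treatment B (89.7 QALYs)

Treatment A = 0.2 × 91 + 0.8 × 67 = 18.2 + 53.6 = 71.8
Treatment B = 0.1 × 5 + 0.5 × 106 + 0.3 × 90 + 0.1 × 92 = 0.5 + 53 + 27 + 9.2 = 89.7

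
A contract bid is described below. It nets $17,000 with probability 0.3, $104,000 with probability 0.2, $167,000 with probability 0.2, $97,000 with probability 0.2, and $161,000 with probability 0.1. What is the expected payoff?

$94,800

EV = 0.3 × 17000 + 0.2 × 104000 + 0.2 × 167000 + 0.2 × 97000 + 0.1 × 161000 = 5100 + 20800 + 33400 + 19400 + 16100 = 94800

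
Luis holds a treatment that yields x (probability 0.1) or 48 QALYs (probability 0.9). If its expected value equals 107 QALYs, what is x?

x = 638 QALYs

0.1·x + 0.9·48 = 107
0.1·x = 107 − 43.2 = 63.8
x = 63.8 / 0.1 = 638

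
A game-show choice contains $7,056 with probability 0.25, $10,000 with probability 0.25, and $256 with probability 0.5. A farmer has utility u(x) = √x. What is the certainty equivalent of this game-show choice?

$2,916

E[u] = 0.25·√7056 + 0.25·√10000 + 0.5·√256 = 0.25·84 + 0.25·100 + 0.5·16 = 54
CE = (54)² = 2916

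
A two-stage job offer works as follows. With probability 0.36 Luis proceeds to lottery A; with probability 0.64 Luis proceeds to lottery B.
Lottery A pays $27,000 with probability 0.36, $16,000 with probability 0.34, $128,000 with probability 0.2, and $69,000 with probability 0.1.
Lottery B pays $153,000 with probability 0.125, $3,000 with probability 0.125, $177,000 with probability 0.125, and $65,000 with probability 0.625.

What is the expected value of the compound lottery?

$69,797.60

EV(A) = 0.36 × 27000 + 0.34 × 16000 + 0.2 × 128000 + 0.1 × 69000 = 9720 + 5440 + 25600 + 6900 = 47660
EV(B) = 0.125 × 153000 + 0.125 × 3000 + 0.125 × 177000 + 0.625 × 65000 = 19125 + 375 + 22125 + 40625 = 82250
Overall = 0.36 × 47660 + 0.64 × 82250 = 17157.6 + 52640 = 69797.6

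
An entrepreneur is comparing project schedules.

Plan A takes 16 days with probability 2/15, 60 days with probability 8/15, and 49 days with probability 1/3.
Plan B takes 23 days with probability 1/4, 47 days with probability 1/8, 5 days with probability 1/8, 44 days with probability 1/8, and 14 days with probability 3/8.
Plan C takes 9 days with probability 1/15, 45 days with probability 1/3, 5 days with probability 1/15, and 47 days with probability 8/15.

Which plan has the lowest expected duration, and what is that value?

Plan B (23 days)

Plan A = 2/15 × 16 + 8/15 × 60 + 1/3 × 49 = 2.1333 + 32 + 16.3333 = 50.4667
Plan B = 1/4 × 23 + 1/8 × 47 + 1/8 × 5 + 1/8 × 44 + 3/8 × 14 = 5.75 + 5.875 + 0.625 + 5.5 + 5.25 = 23
Plan C = 1/15 × 9 + 1/3 × 45 + 1/15 × 5 + 8/15 × 47 = 0.6 + 15 + 0.3333 + 25.0667 = 41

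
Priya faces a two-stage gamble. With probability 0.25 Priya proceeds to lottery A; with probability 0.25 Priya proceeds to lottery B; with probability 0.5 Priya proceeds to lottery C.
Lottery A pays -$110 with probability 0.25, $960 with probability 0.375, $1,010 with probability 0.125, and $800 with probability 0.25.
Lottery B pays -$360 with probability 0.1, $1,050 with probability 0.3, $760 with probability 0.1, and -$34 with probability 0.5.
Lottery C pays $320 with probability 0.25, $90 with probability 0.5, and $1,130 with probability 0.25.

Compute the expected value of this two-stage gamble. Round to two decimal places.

$452.94

EV(A) = 0.25 × (-110) + 0.375 × 960 + 0.125 × 1010 + 0.25 × 800 = -27.5 + 360 + 126.25 + 200 = 658.75
EV(B) = 0.1 × (-360) + 0.3 × 1050 + 0.1 × 760 + 0.5 × (-34) = -36 + 315 + 76 − 17 = 338
EV(C) = 0.25 × 320 + 0.5 × 90 + 0.25 × 1130 = 80 + 45 + 282.5 = 407.5
Overall = 0.25 × 658.75 + 0.25 × 338 + 0.5 × 407.5 = 164.6875 + 84.5 + 203.75 = 452.9375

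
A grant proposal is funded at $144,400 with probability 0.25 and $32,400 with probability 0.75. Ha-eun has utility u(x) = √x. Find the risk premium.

$7,500

E[u] = 0.25·√144400 + 0.75·√32400 = 0.25·380 + 0.75·180 = 230
CE = (230)² = 52900
Risk premium = EV − CE = 60400 − 52900 = 7500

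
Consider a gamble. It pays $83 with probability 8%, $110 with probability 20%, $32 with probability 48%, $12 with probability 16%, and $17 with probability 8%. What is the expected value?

$47.28

EV = 0.08 × 83 + 0.2 × 110 + 0.48 × 32 + 0.16 × 12 + 0.08 × 17 = 6.64 + 22 + 15.36 + 1.92 + 1.36 = 47.28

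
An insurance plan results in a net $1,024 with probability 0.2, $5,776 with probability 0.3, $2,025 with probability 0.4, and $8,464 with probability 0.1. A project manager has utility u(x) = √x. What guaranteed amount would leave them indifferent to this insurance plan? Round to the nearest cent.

$3,180.96

E[u] = 0.2·√1024 + 0.3·√5776 + 0.4·√2025 + 0.1·√8464 = 0.2·32 + 0.3·76 + 0.4·45 + 0.1·92 = 56.4
CE = (56.4)² = 3180.96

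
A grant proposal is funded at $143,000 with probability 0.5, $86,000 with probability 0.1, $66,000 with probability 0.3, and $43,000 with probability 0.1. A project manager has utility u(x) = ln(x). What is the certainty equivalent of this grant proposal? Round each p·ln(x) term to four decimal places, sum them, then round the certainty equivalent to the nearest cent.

E[u] = 0.5·ln(143000) + 0.1·ln(86000) + 0.3·ln(66000) + 0.1·ln(43000) = 5.9353 + 1.1362 + 3.3292 + 1.0669 = 11.4676
CE = e^11.4676 ≈ 95568.64

$95,568.64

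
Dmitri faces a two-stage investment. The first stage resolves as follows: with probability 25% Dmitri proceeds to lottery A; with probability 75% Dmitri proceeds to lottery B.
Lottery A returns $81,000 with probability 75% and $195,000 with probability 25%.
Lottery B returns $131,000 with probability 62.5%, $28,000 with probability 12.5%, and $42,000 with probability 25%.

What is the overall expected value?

EV(A) = 0.75 × 81000 + 0.25 × 195000 = 60750 + 48750 = 109500
EV(B) = 0.625 × 131000 + 0.125 × 28000 + 0.25 × 42000 = 81875 + 3500 + 10500 = 95875
Overall = 0.25 × 109500 + 0.75 × 95875 = 27375 + 71906.25 = 99281.25

$99,281.25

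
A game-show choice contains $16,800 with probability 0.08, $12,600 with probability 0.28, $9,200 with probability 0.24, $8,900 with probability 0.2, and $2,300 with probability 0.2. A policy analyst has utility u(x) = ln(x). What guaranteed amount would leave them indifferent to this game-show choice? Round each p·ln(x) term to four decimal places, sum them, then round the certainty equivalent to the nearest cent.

E[u] = 0.08·ln(16800) + 0.28·ln(12600) + 0.24·ln(9200) + 0.2·ln(8900) + 0.2·ln(2300) = 0.7783 + 2.6436 + 2.1905 + 1.8188 + 1.5481 = 8.9793
CE = e^8.9793 ≈ 7937.07

$7,937.07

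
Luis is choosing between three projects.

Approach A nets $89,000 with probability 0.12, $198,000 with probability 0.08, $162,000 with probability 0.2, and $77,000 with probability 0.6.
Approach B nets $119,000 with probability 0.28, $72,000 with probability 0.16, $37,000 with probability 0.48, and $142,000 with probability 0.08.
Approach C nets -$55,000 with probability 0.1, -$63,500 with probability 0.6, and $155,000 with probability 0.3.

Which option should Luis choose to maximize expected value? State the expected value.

Approach A = 0.12 × 89000 + 0.08 × 198000 + 0.2 × 162000 + 0.6 × 77000 = 10680 + 15840 + 32400 + 46200 = 105120
Approach B = 0.28 × 119000 + 0.16 × 72000 + 0.48 × 37000 + 0.08 × 142000 = 33320 + 11520 + 17760 + 11360 = 73960
Approach C = 0.1 × (-55000) + 0.6 × (-63500) + 0.3 × 155000 = -5500 − 38100 + 46500 = 2900

Approach A ($105,120)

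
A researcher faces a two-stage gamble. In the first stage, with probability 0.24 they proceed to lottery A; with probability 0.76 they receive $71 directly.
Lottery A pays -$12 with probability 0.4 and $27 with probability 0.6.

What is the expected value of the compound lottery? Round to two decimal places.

EV(A) = 0.4 × (-12) + 0.6 × 27 = -4.8 + 16.2 = 11.4
Branch B: 71 (certain)
Overall = 0.24 × 11.4 + 0.76 × 71 = 2.736 + 53.96 = 56.696

$56.70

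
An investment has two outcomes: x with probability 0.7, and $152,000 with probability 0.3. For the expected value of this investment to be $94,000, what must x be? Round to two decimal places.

x = $69,142.86

0.7·x + 0.3·152000 = 94000
0.7·x = 94000 − 45600 = 48400
x = 48400 / 0.7 = 69142.8571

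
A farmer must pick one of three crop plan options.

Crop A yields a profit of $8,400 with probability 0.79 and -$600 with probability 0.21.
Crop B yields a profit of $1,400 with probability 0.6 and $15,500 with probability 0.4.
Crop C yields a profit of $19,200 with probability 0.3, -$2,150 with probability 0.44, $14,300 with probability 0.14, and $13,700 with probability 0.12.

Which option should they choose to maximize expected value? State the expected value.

Crop C ($8,460)

Crop A = 0.79 × 8400 + 0.21 × (-600) = 6636 − 126 = 6510
Crop B = 0.6 × 1400 + 0.4 × 15500 = 840 + 6200 = 7040
Crop C = 0.3 × 19200 + 0.44 × (-2150) + 0.14 × 14300 + 0.12 × 13700 = 5760 − 946 + 2002 + 1644 = 8460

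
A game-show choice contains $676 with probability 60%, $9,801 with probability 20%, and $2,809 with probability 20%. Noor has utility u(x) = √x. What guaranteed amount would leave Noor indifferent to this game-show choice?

E[u] = 0.6·√676 + 0.2·√9801 + 0.2·√2809 = 0.6·26 + 0.2·99 + 0.2·53 = 46
CE = (46)² = 2116

$2,116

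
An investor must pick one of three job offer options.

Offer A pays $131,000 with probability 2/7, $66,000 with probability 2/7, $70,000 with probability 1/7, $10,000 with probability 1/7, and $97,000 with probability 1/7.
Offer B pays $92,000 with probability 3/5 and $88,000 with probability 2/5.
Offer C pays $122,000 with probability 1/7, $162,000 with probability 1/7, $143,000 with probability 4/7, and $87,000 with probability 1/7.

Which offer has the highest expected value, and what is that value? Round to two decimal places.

Offer C ($134,714.29)

Offer A = 2/7 × 131000 + 2/7 × 66000 + 1/7 × 70000 + 1/7 × 10000 + 1/7 × 97000 = 37428.5714 + 18857.1429 + 10000 + 1428.5714 + 13857.1429 = 81571.4286
Offer B = 3/5 × 92000 + 2/5 × 88000 = 55200 + 35200 = 90400
Offer C = 1/7 × 122000 + 1/7 × 162000 + 4/7 × 143000 + 1/7 × 87000 = 17428.5714 + 23142.8571 + 81714.2857 + 12428.5714 = 134714.2857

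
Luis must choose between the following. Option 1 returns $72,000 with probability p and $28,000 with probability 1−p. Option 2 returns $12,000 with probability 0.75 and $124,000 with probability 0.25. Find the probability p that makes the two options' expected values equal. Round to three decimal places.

p = 0.273

EV(Option 2) = 0.75 × 12000 + 0.25 × 124000 = 9000 + 31000 = 40000
p·72000 + (1−p)·28000 = 40000
44000p + 28000 = 40000
p = (40000 − 28000) / 44000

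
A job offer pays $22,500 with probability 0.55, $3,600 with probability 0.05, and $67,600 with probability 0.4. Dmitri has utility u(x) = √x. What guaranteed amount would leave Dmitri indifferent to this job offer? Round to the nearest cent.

$35,910.25

E[u] = 0.55·√22500 + 0.05·√3600 + 0.4·√67600 = 0.55·150 + 0.05·60 + 0.4·260 = 189.5
CE = (189.5)² = 35910.25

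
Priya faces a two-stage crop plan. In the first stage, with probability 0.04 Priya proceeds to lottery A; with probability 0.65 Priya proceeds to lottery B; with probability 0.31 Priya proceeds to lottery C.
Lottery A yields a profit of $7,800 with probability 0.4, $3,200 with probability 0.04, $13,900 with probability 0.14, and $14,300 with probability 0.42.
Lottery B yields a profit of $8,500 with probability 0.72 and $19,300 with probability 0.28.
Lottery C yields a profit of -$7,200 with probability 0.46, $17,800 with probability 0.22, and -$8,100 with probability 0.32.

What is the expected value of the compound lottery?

$7,322.32

EV(A) = 0.4 × 7800 + 0.04 × 3200 + 0.14 × 13900 + 0.42 × 14300 = 3120 + 128 + 1946 + 6006 = 11200
EV(B) = 0.72 × 8500 + 0.28 × 19300 = 6120 + 5404 = 11524
EV(C) = 0.46 × (-7200) + 0.22 × 17800 + 0.32 × (-8100) = -3312 + 3916 − 2592 = -1988
Overall = 0.04 × 11200 + 0.65 × 11524 + 0.31 × (-1988) = 448 + 7490.6 − 616.28 = 7322.32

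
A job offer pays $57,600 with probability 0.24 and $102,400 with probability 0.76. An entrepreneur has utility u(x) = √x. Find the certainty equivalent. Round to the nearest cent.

$90,480.64

E[u] = 0.24·√57600 + 0.76·√102400 = 0.24·240 + 0.76·320 = 300.8
CE = (300.8)² = 90480.64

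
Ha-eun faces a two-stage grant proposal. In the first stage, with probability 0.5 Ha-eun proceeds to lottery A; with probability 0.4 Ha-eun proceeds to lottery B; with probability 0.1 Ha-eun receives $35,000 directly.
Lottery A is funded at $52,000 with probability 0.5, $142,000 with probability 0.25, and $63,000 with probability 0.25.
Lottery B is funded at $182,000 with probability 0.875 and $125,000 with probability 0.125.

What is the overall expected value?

EV(A) = 0.5 × 52000 + 0.25 × 142000 + 0.25 × 63000 = 26000 + 35500 + 15750 = 77250
EV(B) = 0.875 × 182000 + 0.125 × 125000 = 159250 + 15625 = 174875
Branch C: 35000 (certain)
Overall = 0.5 × 77250 + 0.4 × 174875 + 0.1 × 35000 = 38625 + 69950 + 3500 = 112075

$112,075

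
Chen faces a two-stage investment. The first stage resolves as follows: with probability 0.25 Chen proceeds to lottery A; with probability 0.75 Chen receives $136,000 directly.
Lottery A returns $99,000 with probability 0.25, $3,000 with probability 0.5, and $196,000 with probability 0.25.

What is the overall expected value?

EV(A) = 0.25 × 99000 + 0.5 × 3000 + 0.25 × 196000 = 24750 + 1500 + 49000 = 75250
Branch B: 136000 (certain)
Overall = 0.25 × 75250 + 0.75 × 136000 = 18812.5 + 102000 = 120812.5

$120,812.50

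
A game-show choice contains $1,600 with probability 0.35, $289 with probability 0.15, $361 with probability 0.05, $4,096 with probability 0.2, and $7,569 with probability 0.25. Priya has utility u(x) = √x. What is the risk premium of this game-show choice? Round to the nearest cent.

E[u] = 0.35·√1600 + 0.15·√289 + 0.05·√361 + 0.2·√4096 + 0.25·√7569 = 0.35·40 + 0.15·17 + 0.05·19 + 0.2·64 + 0.25·87 = 52.05
CE = (52.05)² = 2709.2025
Risk premium = EV − CE = 3332.85 − 2709.2025 = 623.6475

$623.65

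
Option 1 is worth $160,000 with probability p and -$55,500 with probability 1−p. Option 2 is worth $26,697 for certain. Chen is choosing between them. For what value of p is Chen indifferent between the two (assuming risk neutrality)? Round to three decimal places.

p = 0.381

p·160000 + (1−p)·(-55500) = 26697
215500p − 55500 = 26697
p = (26697 + 55500) / 215500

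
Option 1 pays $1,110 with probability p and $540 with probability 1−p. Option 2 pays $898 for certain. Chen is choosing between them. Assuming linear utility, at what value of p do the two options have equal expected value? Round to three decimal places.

p·1110 + (1−p)·540 = 898
570p + 540 = 898
p = (898 − 540) / 570

p = 0.628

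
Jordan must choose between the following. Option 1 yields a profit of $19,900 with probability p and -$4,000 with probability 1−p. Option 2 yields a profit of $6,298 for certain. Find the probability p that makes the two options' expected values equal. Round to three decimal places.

p = 0.431

p·19900 + (1−p)·(-4000) = 6298
23900p − 4000 = 6298
p = (6298 + 4000) / 23900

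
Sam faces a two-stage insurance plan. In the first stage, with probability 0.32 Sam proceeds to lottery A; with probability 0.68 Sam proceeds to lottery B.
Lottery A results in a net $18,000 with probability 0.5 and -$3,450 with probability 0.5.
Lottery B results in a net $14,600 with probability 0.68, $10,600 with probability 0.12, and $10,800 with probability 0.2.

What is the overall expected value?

$11,412.80

EV(A) = 0.5 × 18000 + 0.5 × (-3450) = 9000 − 1725 = 7275
EV(B) = 0.68 × 14600 + 0.12 × 10600 + 0.2 × 10800 = 9928 + 1272 + 2160 = 13360
Overall = 0.32 × 7275 + 0.68 × 13360 = 2328 + 9084.8 = 11412.8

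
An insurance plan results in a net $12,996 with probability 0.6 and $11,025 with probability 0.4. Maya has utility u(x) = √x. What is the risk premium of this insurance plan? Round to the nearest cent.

E[u] = 0.6·√12996 + 0.4·√11025 = 0.6·114 + 0.4·105 = 110.4
CE = (110.4)² = 12188.16
Risk premium = EV − CE = 12207.6 − 12188.16 = 19.44

$19.44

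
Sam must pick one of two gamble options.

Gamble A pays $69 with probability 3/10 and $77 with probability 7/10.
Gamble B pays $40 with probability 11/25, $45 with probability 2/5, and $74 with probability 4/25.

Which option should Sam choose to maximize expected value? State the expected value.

Gamble A = 3/10 × 69 + 7/10 × 77 = 20.7 + 53.9 = 74.6
Gamble B = 11/25 × 40 + 2/5 × 45 + 4/25 × 74 = 17.6 + 18 + 11.84 = 47.44

Gamble A ($74.60)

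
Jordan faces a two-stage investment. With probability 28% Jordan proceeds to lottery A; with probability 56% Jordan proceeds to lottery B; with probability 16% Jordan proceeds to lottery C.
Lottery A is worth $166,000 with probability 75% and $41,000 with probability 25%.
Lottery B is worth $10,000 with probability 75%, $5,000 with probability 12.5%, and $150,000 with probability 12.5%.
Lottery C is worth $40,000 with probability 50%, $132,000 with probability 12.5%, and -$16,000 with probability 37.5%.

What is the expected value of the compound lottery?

$57,660

EV(A) = 0.75 × 166000 + 0.25 × 41000 = 124500 + 10250 = 134750
EV(B) = 0.75 × 10000 + 0.125 × 5000 + 0.125 × 150000 = 7500 + 625 + 18750 = 26875
EV(C) = 0.5 × 40000 + 0.125 × 132000 + 0.375 × (-16000) = 20000 + 16500 − 6000 = 30500
Overall = 0.28 × 134750 + 0.56 × 26875 + 0.16 × 30500 = 37730 + 15050 + 4880 = 57660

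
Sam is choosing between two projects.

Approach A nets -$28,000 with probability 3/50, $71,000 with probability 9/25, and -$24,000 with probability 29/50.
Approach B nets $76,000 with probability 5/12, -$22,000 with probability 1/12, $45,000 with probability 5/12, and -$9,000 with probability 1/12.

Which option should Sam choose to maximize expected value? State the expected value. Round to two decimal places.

Approach A = 3/50 × (-28000) + 9/25 × 71000 + 29/50 × (-24000) = -1680 + 25560 − 13920 = 9960
Approach B = 5/12 × 76000 + 1/12 × (-22000) + 5/12 × 45000 + 1/12 × (-9000) = 31666.6667 − 1833.3333 + 18750 − 750 = 47833.3333

Approach B ($47,833.33)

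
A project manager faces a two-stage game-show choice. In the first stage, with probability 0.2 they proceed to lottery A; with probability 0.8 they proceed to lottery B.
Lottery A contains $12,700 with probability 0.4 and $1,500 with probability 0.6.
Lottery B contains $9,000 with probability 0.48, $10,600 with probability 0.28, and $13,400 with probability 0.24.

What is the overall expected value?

$9,599.20

EV(A) = 0.4 × 12700 + 0.6 × 1500 = 5080 + 900 = 5980
EV(B) = 0.48 × 9000 + 0.28 × 10600 + 0.24 × 13400 = 4320 + 2968 + 3216 = 10504
Overall = 0.2 × 5980 + 0.8 × 10504 = 1196 + 8403.2 = 9599.2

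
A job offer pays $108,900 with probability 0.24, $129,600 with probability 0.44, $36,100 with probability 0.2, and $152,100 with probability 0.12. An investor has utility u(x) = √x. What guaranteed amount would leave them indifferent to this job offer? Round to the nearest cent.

$103,941.76

E[u] = 0.24·√108900 + 0.44·√129600 + 0.2·√36100 + 0.12·√152100 = 0.24·330 + 0.44·360 + 0.2·190 + 0.12·390 = 322.4
CE = (322.4)² = 103941.76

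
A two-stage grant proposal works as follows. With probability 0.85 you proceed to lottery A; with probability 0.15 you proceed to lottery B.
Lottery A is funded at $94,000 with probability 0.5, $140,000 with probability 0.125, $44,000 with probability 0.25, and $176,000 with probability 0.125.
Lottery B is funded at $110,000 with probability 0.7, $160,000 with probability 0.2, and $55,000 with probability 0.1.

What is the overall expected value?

$100,050

EV(A) = 0.5 × 94000 + 0.125 × 140000 + 0.25 × 44000 + 0.125 × 176000 = 47000 + 17500 + 11000 + 22000 = 97500
EV(B) = 0.7 × 110000 + 0.2 × 160000 + 0.1 × 55000 = 77000 + 32000 + 5500 = 114500
Overall = 0.85 × 97500 + 0.15 × 114500 = 82875 + 17175 = 100050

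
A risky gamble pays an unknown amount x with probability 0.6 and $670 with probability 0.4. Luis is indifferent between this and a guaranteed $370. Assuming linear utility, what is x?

0.6·x + 0.4·670 = 370
0.6·x = 370 − 268 = 102
x = 102 / 0.6 = 170

x = $170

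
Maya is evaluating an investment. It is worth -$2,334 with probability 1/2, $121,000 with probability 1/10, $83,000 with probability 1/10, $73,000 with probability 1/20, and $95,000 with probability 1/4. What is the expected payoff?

EV = 1/2 × (-2334) + 1/10 × 121000 + 1/10 × 83000 + 1/20 × 73000 + 1/4 × 95000 = -1167 + 12100 + 8300 + 3650 + 23750 = 46633

$46,633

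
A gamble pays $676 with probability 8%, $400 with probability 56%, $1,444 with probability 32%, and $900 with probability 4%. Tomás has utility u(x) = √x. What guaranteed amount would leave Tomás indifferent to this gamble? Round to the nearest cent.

E[u] = 0.08·√676 + 0.56·√400 + 0.32·√1444 + 0.04·√900 = 0.08·26 + 0.56·20 + 0.32·38 + 0.04·30 = 26.64
CE = (26.64)² = 709.6896

$709.69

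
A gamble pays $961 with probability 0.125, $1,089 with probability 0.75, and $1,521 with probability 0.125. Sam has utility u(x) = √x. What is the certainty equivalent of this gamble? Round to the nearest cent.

$1,122.25

E[u] = 0.125·√961 + 0.75·√1089 + 0.125·√1521 = 0.125·31 + 0.75·33 + 0.125·39 = 33.5
CE = (33.5)² = 1122.25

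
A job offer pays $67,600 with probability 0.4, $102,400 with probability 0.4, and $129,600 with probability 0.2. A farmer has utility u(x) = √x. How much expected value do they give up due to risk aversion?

E[u] = 0.4·√67600 + 0.4·√102400 + 0.2·√129600 = 0.4·260 + 0.4·320 + 0.2·360 = 304
CE = (304)² = 92416
Risk premium = EV − CE = 93920 − 92416 = 1504

$1,504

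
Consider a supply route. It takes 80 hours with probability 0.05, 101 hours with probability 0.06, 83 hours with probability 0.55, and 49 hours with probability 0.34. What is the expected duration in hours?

72.37 hours

EV = 0.05 × 80 + 0.06 × 101 + 0.55 × 83 + 0.34 × 49 = 4 + 6.06 + 45.65 + 16.66 = 72.37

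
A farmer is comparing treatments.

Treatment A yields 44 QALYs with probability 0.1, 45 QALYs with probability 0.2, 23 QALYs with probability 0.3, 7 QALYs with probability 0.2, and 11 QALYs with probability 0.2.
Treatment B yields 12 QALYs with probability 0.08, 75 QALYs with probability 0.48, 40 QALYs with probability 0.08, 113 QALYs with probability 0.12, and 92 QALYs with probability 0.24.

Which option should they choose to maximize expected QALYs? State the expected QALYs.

Treatment B (75.8 QALYs)

Treatment A = 0.1 × 44 + 0.2 × 45 + 0.3 × 23 + 0.2 × 7 + 0.2 × 11 = 4.4 + 9 + 6.9 + 1.4 + 2.2 = 23.9
Treatment B = 0.08 × 12 + 0.48 × 75 + 0.08 × 40 + 0.12 × 113 + 0.24 × 92 = 0.96 + 36 + 3.2 + 13.56 + 22.08 = 75.8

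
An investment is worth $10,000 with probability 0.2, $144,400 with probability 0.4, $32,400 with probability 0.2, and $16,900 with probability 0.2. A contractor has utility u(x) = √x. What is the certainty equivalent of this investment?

$54,756

E[u] = 0.2·√10000 + 0.4·√144400 + 0.2·√32400 + 0.2·√16900 = 0.2·100 + 0.4·380 + 0.2·180 + 0.2·130 = 234
CE = (234)² = 54756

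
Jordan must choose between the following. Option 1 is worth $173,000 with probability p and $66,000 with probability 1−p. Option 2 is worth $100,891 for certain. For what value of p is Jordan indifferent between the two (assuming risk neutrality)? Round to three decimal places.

p·173000 + (1−p)·66000 = 100891
107000p + 66000 = 100891
p = (100891 − 66000) / 107000

p = 0.326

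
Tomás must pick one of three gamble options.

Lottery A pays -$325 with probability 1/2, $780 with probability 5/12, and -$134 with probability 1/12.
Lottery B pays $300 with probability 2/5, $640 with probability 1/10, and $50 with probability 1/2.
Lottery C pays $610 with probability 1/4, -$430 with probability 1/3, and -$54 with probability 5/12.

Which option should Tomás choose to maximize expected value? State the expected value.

Lottery A = 1/2 × (-325) + 5/12 × 780 + 1/12 × (-134) = -162.5 + 325 − 11.1667 = 151.3333
Lottery B = 2/5 × 300 + 1/10 × 640 + 1/2 × 50 = 120 + 64 + 25 = 209
Lottery C = 1/4 × 610 + 1/3 × (-430) + 5/12 × (-54) = 152.5 − 143.3333 − 22.5 = -13.3333

Lottery B ($209)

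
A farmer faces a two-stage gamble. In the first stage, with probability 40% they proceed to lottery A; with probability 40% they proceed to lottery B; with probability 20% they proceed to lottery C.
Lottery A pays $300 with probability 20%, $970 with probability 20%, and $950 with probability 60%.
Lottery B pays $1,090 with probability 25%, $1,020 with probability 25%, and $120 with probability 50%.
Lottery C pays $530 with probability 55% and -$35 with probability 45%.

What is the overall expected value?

EV(A) = 0.2 × 300 + 0.2 × 970 + 0.6 × 950 = 60 + 194 + 570 = 824
EV(B) = 0.25 × 1090 + 0.25 × 1020 + 0.5 × 120 = 272.5 + 255 + 60 = 587.5
EV(C) = 0.55 × 530 + 0.45 × (-35) = 291.5 − 15.75 = 275.75
Overall = 0.4 × 824 + 0.4 × 587.5 + 0.2 × 275.75 = 329.6 + 235 + 55.15 = 619.75

$619.75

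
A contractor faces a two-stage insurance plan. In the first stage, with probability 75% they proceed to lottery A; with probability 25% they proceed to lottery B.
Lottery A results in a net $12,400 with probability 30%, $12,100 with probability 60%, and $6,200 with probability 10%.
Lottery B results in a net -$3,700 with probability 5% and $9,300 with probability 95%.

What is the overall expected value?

$10,862.50

EV(A) = 0.3 × 12400 + 0.6 × 12100 + 0.1 × 6200 = 3720 + 7260 + 620 = 11600
EV(B) = 0.05 × (-3700) + 0.95 × 9300 = -185 + 8835 = 8650
Overall = 0.75 × 11600 + 0.25 × 8650 = 8700 + 2162.5 = 10862.5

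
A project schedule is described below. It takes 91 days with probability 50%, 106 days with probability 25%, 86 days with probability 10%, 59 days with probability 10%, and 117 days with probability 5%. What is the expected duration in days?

EV = 0.5 × 91 + 0.25 × 106 + 0.1 × 86 + 0.1 × 59 + 0.05 × 117 = 45.5 + 26.5 + 8.6 + 5.9 + 5.85 = 92.35

92.35 days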